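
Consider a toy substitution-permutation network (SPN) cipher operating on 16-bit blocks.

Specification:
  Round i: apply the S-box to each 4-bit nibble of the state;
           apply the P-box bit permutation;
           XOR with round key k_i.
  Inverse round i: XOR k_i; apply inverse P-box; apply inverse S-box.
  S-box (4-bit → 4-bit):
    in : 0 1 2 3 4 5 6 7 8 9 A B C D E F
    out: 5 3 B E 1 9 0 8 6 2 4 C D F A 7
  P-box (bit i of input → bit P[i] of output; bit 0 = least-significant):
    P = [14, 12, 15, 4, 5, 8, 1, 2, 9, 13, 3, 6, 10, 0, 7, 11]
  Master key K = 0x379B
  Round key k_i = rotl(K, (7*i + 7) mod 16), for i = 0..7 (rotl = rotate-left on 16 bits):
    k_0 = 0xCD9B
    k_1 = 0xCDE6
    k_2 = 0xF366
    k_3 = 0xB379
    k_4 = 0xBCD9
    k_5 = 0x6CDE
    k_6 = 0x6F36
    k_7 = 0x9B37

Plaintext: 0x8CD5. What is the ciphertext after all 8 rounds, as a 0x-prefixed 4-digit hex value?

s_0 = plaintext = 0x8CD5
s_1 = Round(s_0, k_0) = 0x8E64
s_2 = Round(s_1, k_1) = 0xAD27
s_3 = Round(s_2, k_2) = 0xD09A
s_4 = Round(s_3, k_3) = 0x3CF0
s_5 = Round(s_4, k_4) = 0x7732
s_6 = Round(s_5, k_5) = 0x3588
s_7 = Round(s_6, k_6) = 0xF4F5
s_8 = Round(s_7, k_7) = 0xDC84

0xDC84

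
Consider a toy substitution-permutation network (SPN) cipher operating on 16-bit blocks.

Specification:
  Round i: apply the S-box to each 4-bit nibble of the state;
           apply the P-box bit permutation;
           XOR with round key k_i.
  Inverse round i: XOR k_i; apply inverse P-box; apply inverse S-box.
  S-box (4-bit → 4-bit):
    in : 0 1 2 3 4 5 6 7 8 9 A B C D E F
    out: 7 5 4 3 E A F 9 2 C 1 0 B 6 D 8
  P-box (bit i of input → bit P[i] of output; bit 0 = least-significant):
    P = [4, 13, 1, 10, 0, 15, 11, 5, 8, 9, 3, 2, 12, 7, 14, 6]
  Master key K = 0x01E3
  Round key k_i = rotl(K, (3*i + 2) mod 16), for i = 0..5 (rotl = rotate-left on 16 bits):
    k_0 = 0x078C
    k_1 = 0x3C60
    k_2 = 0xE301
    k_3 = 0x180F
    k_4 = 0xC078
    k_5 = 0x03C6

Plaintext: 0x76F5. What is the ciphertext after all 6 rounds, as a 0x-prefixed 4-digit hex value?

s_0 = plaintext = 0x76F5
s_1 = Round(s_0, k_0) = 0x30E0
s_2 = Round(s_1, k_1) = 0x07DB
s_3 = Round(s_2, k_2) = 0x3A85
s_4 = Round(s_3, k_3) = 0xAD8F
s_5 = Round(s_4, k_4) = 0x5670
s_6 = Round(s_5, k_5) = 0x2039

0x2039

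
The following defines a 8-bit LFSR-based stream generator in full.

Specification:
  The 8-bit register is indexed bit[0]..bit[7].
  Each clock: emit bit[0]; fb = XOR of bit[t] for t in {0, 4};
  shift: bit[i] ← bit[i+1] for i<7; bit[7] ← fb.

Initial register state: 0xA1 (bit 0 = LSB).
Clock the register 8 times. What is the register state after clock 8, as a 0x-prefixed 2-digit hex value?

reg_0 = 0xA1
clock 1: out=1, reg = 0xD0
clock 2: out=0, reg = 0xE8
clock 3: out=0, reg = 0x74
clock 4: out=0, reg = 0xBA
clock 5: out=0, reg = 0xDD
clock 6: out=1, reg = 0x6E
clock 7: out=0, reg = 0x37
clock 8: out=1, reg = 0x1B

0x1B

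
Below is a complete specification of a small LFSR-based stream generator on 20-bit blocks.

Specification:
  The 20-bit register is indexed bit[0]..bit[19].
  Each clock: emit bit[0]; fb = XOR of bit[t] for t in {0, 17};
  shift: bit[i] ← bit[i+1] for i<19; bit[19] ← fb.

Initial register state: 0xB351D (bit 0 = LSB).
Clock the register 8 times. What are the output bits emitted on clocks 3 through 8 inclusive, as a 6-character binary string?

reg_0 = 0xB351D
clock 1: out=1, reg = 0x59A8E
clock 2: out=0, reg = 0x2CD47
clock 3: out=1, reg = 0x166A3
clock 4: out=1, reg = 0x8B351
clock 5: out=1, reg = 0xC59A8
clock 6: out=0, reg = 0x62CD4
clock 7: out=0, reg = 0xB166A
clock 8: out=0, reg = 0xD8B35

111000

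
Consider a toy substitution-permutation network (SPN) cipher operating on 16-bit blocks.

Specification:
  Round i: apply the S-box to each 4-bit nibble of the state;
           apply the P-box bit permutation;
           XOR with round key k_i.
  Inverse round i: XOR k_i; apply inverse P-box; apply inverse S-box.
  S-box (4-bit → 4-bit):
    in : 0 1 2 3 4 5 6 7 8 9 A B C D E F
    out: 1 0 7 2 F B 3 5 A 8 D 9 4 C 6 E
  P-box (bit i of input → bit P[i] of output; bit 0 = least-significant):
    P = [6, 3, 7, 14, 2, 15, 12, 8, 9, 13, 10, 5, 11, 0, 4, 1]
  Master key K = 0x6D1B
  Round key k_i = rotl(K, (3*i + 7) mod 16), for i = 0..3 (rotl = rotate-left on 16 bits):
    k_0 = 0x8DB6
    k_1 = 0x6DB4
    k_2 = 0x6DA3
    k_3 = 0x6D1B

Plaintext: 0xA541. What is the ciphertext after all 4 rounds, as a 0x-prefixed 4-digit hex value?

s_0 = plaintext = 0xA541
s_1 = Round(s_0, k_0) = 0x3680
s_2 = Round(s_1, k_1) = 0xCEF5
s_3 = Round(s_2, k_2) = 0x98FB
s_4 = Round(s_3, k_3) = 0x9C79

0x9C79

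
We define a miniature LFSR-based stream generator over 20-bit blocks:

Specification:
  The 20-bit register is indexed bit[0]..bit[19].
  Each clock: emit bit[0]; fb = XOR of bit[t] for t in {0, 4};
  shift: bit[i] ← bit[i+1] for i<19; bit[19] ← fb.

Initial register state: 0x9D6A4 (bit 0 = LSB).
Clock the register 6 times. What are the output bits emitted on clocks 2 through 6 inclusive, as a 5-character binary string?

01001

reg_0 = 0x9D6A4
clock 1: out=0, reg = 0x4EB52
clock 2: out=0, reg = 0xA75A9
clock 3: out=1, reg = 0xD3AD4
clock 4: out=0, reg = 0xE9D6A
clock 5: out=0, reg = 0x74EB5
clock 6: out=1, reg = 0x3A75A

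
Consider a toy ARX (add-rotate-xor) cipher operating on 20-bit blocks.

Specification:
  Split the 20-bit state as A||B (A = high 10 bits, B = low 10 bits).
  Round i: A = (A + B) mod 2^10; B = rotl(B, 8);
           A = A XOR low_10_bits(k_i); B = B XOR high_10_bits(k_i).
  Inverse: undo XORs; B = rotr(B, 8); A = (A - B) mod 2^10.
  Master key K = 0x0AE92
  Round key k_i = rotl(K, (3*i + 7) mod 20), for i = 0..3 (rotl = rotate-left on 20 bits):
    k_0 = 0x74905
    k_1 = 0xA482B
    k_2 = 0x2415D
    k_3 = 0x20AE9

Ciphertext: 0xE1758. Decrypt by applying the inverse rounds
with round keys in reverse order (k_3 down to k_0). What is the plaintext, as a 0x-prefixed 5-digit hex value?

0xEE09C

s_0 = ciphertext = 0xE1758
s_1 = InvRound(s_0, k_3) = 0x8076B
s_2 = InvRound(s_1, k_2) = 0xDB7EF
s_3 = InvRound(s_2, k_1) = 0x545F5
s_4 = InvRound(s_3, k_0) = 0xEE09C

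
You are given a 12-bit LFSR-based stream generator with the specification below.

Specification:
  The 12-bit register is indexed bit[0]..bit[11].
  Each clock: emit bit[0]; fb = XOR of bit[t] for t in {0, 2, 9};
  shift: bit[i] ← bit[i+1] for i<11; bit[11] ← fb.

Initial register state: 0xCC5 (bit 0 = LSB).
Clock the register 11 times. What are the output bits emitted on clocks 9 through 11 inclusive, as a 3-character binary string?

reg_0 = 0xCC5
clock 1: out=1, reg = 0x662
clock 2: out=0, reg = 0xB31
clock 3: out=1, reg = 0x598
clock 4: out=0, reg = 0x2CC
clock 5: out=0, reg = 0x166
clock 6: out=0, reg = 0x8B3
clock 7: out=1, reg = 0xC59
clock 8: out=1, reg = 0xE2C
clock 9: out=0, reg = 0x716
clock 10: out=0, reg = 0x38B
clock 11: out=1, reg = 0x1C5

001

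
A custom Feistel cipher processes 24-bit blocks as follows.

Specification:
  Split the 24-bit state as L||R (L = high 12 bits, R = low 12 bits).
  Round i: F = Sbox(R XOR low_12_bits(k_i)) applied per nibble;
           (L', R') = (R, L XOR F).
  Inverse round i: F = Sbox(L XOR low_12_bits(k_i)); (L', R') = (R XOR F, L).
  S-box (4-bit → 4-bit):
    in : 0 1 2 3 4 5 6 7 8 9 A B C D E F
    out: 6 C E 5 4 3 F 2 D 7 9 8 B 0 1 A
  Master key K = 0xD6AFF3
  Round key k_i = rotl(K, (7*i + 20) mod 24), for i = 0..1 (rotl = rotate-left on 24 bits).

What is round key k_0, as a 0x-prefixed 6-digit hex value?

K = 0xD6AFF3
k_0 = rotl(K, (7*0+20) mod 24) = rotl(K, 20) = 0x3D6AFF

0x3D6AFF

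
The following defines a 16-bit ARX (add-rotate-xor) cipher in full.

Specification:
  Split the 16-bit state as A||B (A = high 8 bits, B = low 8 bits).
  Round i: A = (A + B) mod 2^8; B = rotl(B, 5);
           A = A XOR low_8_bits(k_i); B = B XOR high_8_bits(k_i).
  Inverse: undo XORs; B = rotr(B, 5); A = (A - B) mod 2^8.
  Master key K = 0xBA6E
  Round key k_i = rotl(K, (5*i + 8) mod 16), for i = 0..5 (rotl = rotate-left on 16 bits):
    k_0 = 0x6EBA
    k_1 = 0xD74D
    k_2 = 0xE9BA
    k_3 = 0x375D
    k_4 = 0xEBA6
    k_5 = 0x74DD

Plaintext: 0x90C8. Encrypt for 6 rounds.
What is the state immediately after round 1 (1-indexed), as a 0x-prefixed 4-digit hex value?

s_0 = plaintext = 0x90C8
s_1 = Round(s_0, k_0) = 0xE277
s_2 = Round(s_1, k_1) = 0x1439
s_3 = Round(s_2, k_2) = 0xF7CE
s_4 = Round(s_3, k_3) = 0x98EE
s_5 = Round(s_4, k_4) = 0x2036
s_6 = Round(s_5, k_5) = 0x8BB2

0xE277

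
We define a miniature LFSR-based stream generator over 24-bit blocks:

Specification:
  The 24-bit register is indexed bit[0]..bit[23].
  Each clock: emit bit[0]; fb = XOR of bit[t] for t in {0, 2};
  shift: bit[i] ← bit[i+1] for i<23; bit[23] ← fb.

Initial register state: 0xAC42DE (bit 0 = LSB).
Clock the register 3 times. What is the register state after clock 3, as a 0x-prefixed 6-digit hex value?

0x35885B

reg_0 = 0xAC42DE
clock 1: out=0, reg = 0xD6216F
clock 2: out=1, reg = 0x6B10B7
clock 3: out=1, reg = 0x35885B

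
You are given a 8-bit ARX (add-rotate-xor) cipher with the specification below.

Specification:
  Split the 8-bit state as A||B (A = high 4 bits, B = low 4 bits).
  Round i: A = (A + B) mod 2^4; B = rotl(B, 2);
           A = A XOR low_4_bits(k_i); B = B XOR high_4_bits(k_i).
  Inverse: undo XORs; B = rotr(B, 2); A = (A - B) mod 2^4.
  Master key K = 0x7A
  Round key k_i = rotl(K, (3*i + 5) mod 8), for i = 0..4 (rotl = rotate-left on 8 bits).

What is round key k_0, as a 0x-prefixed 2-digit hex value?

K = 0x7A
k_0 = rotl(K, (3*0+5) mod 8) = rotl(K, 5) = 0x4F

0x4F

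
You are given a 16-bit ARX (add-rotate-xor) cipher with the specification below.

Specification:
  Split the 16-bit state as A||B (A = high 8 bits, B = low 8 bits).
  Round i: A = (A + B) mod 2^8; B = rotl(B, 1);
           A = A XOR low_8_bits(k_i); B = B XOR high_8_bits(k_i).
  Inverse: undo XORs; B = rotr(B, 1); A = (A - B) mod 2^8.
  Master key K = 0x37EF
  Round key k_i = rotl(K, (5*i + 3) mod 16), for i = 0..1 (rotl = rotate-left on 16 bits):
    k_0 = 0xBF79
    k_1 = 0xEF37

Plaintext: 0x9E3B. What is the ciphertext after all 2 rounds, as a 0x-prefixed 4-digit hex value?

0x5E7C

s_0 = plaintext = 0x9E3B
s_1 = Round(s_0, k_0) = 0xA0C9
s_2 = Round(s_1, k_1) = 0x5E7C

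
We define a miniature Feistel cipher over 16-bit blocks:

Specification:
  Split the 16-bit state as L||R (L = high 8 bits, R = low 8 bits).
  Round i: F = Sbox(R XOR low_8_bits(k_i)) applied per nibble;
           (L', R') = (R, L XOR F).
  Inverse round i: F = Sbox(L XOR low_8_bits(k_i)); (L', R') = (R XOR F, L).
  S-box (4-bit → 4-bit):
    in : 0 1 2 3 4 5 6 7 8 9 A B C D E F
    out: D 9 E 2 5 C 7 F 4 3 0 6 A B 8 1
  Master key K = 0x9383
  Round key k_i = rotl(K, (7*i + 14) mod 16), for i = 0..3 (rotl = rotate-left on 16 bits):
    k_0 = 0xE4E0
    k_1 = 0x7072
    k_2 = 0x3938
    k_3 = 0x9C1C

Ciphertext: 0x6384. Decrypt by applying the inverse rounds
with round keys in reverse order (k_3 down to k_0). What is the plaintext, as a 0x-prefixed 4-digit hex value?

s_0 = ciphertext = 0x6384
s_1 = InvRound(s_0, k_3) = 0x7563
s_2 = InvRound(s_1, k_2) = 0x3875
s_3 = InvRound(s_2, k_1) = 0x2538
s_4 = InvRound(s_3, k_0) = 0x9425

0x9425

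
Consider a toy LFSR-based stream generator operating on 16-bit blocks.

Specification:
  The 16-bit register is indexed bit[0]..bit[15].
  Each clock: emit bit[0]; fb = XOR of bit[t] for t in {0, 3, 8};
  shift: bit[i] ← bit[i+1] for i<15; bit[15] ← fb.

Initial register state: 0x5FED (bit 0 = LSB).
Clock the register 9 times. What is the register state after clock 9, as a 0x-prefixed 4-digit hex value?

reg_0 = 0x5FED
clock 1: out=1, reg = 0xAFF6
clock 2: out=0, reg = 0xD7FB
clock 3: out=1, reg = 0xEBFD
clock 4: out=1, reg = 0xF5FE
clock 5: out=0, reg = 0x7AFF
clock 6: out=1, reg = 0x3D7F
clock 7: out=1, reg = 0x9EBF
clock 8: out=1, reg = 0x4F5F
clock 9: out=1, reg = 0xA7AF

0xA7AF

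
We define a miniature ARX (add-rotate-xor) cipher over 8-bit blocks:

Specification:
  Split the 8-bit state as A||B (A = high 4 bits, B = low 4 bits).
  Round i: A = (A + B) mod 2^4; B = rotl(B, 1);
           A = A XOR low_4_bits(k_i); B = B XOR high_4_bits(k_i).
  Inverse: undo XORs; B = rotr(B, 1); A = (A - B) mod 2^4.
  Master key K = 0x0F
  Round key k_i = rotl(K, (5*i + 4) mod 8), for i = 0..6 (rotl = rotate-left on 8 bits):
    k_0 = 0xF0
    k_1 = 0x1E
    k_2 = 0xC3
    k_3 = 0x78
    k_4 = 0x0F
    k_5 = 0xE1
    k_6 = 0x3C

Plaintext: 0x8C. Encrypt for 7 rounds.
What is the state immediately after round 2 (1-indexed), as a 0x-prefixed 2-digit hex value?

s_0 = plaintext = 0x8C
s_1 = Round(s_0, k_0) = 0x46
s_2 = Round(s_1, k_1) = 0x4D
s_3 = Round(s_2, k_2) = 0x27
s_4 = Round(s_3, k_3) = 0x19
s_5 = Round(s_4, k_4) = 0x53
s_6 = Round(s_5, k_5) = 0x98
s_7 = Round(s_6, k_6) = 0xD2

0x4D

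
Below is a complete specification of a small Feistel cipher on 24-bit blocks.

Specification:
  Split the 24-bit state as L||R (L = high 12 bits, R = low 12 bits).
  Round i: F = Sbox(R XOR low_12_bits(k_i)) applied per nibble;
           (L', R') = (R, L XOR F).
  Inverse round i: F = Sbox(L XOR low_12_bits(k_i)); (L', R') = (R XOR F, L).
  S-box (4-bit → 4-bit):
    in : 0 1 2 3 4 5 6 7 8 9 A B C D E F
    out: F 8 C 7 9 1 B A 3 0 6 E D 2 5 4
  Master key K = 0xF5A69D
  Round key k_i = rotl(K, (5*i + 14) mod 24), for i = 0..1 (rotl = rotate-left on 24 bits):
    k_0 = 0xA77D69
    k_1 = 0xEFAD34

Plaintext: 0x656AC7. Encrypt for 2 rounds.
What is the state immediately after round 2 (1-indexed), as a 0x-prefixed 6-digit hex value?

s_0 = plaintext = 0x656AC7
s_1 = Round(s_0, k_0) = 0xAC7C33
s_2 = Round(s_1, k_1) = 0xC3323D

0xC3323D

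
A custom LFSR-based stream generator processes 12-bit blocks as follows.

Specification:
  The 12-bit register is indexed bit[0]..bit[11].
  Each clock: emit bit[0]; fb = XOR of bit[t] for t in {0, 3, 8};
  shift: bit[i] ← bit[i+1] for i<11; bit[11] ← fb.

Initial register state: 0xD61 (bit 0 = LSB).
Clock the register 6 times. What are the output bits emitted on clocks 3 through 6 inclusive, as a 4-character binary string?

reg_0 = 0xD61
clock 1: out=1, reg = 0x6B0
clock 2: out=0, reg = 0x358
clock 3: out=0, reg = 0x1AC
clock 4: out=0, reg = 0x0D6
clock 5: out=0, reg = 0x06B
clock 6: out=1, reg = 0x035

0001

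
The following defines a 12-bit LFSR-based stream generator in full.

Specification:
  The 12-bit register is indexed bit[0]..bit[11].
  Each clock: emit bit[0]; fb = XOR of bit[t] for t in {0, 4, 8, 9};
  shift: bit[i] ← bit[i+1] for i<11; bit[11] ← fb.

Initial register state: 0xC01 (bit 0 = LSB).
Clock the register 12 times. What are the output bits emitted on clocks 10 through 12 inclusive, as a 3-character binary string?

011

reg_0 = 0xC01
clock 1: out=1, reg = 0xE00
clock 2: out=0, reg = 0xF00
clock 3: out=0, reg = 0x780
clock 4: out=0, reg = 0x3C0
clock 5: out=0, reg = 0x1E0
clock 6: out=0, reg = 0x8F0
clock 7: out=0, reg = 0xC78
clock 8: out=0, reg = 0xE3C
clock 9: out=0, reg = 0x71E
clock 10: out=0, reg = 0xB8F
clock 11: out=1, reg = 0xDC7
clock 12: out=1, reg = 0x6E3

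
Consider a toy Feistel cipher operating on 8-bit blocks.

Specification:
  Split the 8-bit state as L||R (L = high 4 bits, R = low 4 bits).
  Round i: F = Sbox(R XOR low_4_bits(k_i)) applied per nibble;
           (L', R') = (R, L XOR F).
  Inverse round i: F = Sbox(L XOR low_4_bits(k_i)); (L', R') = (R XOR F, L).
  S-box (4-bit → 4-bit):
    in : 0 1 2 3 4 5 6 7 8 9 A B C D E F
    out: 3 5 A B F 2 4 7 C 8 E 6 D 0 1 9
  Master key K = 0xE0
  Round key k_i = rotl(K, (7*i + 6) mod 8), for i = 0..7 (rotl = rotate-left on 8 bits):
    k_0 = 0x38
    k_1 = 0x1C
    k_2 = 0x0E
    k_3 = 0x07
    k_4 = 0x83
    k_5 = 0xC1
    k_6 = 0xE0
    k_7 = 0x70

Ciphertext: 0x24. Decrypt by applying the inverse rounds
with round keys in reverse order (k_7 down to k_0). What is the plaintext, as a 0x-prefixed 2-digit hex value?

0x6F

s_0 = ciphertext = 0x24
s_1 = InvRound(s_0, k_7) = 0xE2
s_2 = InvRound(s_1, k_6) = 0x3E
s_3 = InvRound(s_2, k_5) = 0x43
s_4 = InvRound(s_3, k_4) = 0x44
s_5 = InvRound(s_4, k_3) = 0xF4
s_6 = InvRound(s_5, k_2) = 0x1F
s_7 = InvRound(s_6, k_1) = 0xF1
s_8 = InvRound(s_7, k_0) = 0x6F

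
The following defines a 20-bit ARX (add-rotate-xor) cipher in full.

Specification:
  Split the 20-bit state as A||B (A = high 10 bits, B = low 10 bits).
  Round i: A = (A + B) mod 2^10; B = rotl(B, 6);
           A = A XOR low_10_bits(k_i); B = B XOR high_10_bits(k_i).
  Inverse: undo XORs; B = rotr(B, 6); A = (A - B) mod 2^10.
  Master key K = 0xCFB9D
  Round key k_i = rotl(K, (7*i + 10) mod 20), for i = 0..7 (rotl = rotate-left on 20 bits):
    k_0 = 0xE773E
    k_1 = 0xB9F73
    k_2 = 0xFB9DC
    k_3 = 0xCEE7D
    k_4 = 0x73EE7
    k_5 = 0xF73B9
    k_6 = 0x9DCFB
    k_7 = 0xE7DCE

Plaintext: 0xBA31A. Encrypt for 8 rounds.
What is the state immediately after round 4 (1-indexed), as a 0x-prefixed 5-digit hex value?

s_0 = plaintext = 0xBA31A
s_1 = Round(s_0, k_0) = 0x4F12C
s_2 = Round(s_1, k_1) = 0x46DF5
s_3 = Round(s_2, k_2) = 0xB32B1
s_4 = Round(s_3, k_3) = 0xC0350
s_5 = Round(s_4, k_4) = 0x2DDFA
s_6 = Round(s_5, k_5) = 0x42143
s_7 = Round(s_6, k_6) = 0xAC2A3
s_8 = Round(s_7, k_7) = 0x27775

0xC0350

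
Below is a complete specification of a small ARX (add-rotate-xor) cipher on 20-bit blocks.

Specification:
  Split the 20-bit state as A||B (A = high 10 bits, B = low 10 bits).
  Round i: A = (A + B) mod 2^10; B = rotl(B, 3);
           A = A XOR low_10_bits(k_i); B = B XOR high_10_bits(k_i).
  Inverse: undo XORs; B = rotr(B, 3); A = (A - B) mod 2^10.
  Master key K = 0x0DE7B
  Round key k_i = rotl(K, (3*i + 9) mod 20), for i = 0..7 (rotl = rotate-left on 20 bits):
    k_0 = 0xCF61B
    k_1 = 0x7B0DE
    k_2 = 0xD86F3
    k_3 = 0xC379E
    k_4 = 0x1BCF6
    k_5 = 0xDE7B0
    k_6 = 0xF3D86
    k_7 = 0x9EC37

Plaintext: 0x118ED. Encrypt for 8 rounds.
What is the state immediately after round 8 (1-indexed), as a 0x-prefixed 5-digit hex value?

s_0 = plaintext = 0x118ED
s_1 = Round(s_0, k_0) = 0xCA054
s_2 = Round(s_1, k_1) = 0xE8B4C
s_3 = Round(s_2, k_2) = 0x07507
s_4 = Round(s_3, k_3) = 0xAEB37
s_5 = Round(s_4, k_4) = 0x41DD1
s_6 = Round(s_5, k_5) = 0x5A1F2
s_7 = Round(s_6, k_6) = 0xB705C
s_8 = Round(s_7, k_7) = 0xC3C9B

0xC3C9B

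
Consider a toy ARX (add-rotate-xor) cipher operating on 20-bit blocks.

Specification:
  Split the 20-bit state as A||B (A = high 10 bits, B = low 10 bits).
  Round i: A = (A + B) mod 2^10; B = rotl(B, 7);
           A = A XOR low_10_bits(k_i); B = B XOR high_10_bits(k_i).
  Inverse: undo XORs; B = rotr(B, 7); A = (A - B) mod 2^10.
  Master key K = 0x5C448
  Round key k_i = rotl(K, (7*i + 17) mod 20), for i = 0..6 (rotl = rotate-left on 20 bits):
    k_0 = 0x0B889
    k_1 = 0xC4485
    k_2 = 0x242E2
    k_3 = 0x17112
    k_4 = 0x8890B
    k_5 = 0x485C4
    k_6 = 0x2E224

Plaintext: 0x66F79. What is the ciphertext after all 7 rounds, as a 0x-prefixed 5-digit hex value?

0xC3394

s_0 = plaintext = 0x66F79
s_1 = Round(s_0, k_0) = 0x674C1
s_2 = Round(s_1, k_1) = 0xB6F89
s_3 = Round(s_2, k_2) = 0x21861
s_4 = Round(s_3, k_3) = 0x7D4D0
s_5 = Round(s_4, k_4) = 0xF3A38
s_6 = Round(s_5, k_5) = 0xF0966
s_7 = Round(s_6, k_6) = 0xC3394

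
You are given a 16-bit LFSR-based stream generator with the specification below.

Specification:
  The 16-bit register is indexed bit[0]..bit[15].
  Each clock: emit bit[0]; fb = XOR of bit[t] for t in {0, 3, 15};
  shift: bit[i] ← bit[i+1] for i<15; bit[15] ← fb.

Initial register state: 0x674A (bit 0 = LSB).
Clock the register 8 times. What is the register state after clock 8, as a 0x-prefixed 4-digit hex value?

reg_0 = 0x674A
clock 1: out=0, reg = 0xB3A5
clock 2: out=1, reg = 0x59D2
clock 3: out=0, reg = 0x2CE9
clock 4: out=1, reg = 0x1674
clock 5: out=0, reg = 0x0B3A
clock 6: out=0, reg = 0x859D
clock 7: out=1, reg = 0xC2CE
clock 8: out=0, reg = 0x6167

0x6167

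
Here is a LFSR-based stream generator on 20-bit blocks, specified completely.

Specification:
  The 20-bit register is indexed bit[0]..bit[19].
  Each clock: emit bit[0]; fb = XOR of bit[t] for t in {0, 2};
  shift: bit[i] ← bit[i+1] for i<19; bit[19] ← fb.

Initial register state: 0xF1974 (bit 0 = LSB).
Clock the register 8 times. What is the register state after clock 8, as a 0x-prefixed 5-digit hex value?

reg_0 = 0xF1974
clock 1: out=0, reg = 0xF8CBA
clock 2: out=0, reg = 0x7C65D
clock 3: out=1, reg = 0x3E32E
clock 4: out=0, reg = 0x9F197
clock 5: out=1, reg = 0x4F8CB
clock 6: out=1, reg = 0xA7C65
clock 7: out=1, reg = 0x53E32
clock 8: out=0, reg = 0x29F19

0x29F19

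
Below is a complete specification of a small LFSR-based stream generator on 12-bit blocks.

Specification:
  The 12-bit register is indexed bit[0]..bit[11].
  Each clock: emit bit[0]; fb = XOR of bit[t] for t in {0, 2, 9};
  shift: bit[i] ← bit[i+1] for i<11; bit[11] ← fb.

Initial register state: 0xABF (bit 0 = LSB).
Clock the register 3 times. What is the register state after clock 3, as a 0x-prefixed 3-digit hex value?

0xB57

reg_0 = 0xABF
clock 1: out=1, reg = 0xD5F
clock 2: out=1, reg = 0x6AF
clock 3: out=1, reg = 0xB57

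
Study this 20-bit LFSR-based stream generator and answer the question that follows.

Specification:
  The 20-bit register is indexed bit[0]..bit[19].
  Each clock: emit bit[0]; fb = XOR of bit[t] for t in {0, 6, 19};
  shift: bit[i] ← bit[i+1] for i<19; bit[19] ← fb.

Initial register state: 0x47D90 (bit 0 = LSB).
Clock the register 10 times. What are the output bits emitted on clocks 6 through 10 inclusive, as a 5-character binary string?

00110

reg_0 = 0x47D90
clock 1: out=0, reg = 0x23EC8
clock 2: out=0, reg = 0x91F64
clock 3: out=0, reg = 0x48FB2
clock 4: out=0, reg = 0x247D9
clock 5: out=1, reg = 0x123EC
clock 6: out=0, reg = 0x891F6
clock 7: out=0, reg = 0x448FB
clock 8: out=1, reg = 0x2247D
clock 9: out=1, reg = 0x1123E
clock 10: out=0, reg = 0x0891F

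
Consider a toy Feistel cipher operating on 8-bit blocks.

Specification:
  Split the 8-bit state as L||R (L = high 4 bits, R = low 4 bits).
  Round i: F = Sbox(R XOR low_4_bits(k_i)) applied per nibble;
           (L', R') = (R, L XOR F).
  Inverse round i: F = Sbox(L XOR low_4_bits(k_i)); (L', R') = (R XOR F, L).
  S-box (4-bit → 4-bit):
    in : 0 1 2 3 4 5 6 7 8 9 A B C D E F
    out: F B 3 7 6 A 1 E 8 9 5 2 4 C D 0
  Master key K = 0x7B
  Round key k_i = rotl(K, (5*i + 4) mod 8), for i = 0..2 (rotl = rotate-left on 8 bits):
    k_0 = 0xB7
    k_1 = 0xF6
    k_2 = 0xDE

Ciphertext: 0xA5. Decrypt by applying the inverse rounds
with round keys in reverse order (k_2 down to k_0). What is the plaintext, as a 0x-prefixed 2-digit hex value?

0xD0

s_0 = ciphertext = 0xA5
s_1 = InvRound(s_0, k_2) = 0x3A
s_2 = InvRound(s_1, k_1) = 0x03
s_3 = InvRound(s_2, k_0) = 0xD0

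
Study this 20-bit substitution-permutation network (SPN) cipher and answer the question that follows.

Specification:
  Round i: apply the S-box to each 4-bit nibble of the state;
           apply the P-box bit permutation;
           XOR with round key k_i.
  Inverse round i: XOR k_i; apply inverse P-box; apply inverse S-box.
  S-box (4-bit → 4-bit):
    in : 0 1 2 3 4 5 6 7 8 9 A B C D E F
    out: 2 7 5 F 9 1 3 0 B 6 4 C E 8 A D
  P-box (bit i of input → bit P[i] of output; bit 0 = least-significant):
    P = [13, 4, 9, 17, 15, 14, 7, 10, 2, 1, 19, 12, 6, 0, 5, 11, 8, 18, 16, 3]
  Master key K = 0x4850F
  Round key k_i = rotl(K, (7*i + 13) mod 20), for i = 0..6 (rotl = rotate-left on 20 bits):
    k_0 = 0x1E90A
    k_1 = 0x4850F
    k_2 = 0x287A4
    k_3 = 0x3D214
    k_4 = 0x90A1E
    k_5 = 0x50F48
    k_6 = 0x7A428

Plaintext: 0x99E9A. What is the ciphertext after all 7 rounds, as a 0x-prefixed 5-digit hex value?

s_0 = plaintext = 0x99E9A
s_1 = Round(s_0, k_0) = 0x4BBA9
s_2 = Round(s_1, k_1) = 0xC9EB7
s_3 = Round(s_2, k_2) = 0x7930F
s_4 = Round(s_3, k_3) = 0x9A033
s_5 = Round(s_4, k_4) = 0xEECAC
s_6 = Round(s_5, k_5) = 0xB15D3
s_7 = Round(s_6, k_6) = 0x48255

0x48255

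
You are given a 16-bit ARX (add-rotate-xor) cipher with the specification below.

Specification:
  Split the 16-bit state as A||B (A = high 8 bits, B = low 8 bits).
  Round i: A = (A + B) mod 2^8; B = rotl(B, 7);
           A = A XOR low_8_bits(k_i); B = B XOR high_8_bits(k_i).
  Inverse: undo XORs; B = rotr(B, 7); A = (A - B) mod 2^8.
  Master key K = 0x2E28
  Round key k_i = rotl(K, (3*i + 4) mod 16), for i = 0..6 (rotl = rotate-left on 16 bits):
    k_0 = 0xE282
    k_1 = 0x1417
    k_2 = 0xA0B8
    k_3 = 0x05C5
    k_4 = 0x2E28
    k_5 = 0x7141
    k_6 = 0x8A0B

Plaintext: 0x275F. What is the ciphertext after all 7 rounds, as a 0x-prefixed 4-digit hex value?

0x0D86

s_0 = plaintext = 0x275F
s_1 = Round(s_0, k_0) = 0x044D
s_2 = Round(s_1, k_1) = 0x46B2
s_3 = Round(s_2, k_2) = 0x40F9
s_4 = Round(s_3, k_3) = 0xFCF9
s_5 = Round(s_4, k_4) = 0xDDD2
s_6 = Round(s_5, k_5) = 0xEE18
s_7 = Round(s_6, k_6) = 0x0D86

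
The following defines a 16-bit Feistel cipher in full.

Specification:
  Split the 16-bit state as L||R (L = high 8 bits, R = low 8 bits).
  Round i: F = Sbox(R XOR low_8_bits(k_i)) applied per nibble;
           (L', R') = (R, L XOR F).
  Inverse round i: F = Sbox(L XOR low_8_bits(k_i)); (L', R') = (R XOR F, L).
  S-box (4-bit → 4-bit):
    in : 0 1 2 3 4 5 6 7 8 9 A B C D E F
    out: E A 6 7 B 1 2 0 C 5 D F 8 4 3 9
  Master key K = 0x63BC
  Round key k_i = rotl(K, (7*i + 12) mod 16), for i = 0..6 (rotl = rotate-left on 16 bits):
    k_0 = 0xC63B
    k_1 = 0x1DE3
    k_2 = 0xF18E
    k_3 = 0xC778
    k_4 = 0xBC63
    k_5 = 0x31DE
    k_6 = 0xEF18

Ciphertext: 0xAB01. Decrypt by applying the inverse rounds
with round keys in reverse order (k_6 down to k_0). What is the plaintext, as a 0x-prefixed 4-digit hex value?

s_0 = ciphertext = 0xAB01
s_1 = InvRound(s_0, k_6) = 0xF6AB
s_2 = InvRound(s_1, k_5) = 0xC7F6
s_3 = InvRound(s_2, k_4) = 0x2DC7
s_4 = InvRound(s_3, k_3) = 0xD62D
s_5 = InvRound(s_4, k_2) = 0x31D6
s_6 = InvRound(s_5, k_1) = 0x9031
s_7 = InvRound(s_6, k_0) = 0xEE90

0xEE90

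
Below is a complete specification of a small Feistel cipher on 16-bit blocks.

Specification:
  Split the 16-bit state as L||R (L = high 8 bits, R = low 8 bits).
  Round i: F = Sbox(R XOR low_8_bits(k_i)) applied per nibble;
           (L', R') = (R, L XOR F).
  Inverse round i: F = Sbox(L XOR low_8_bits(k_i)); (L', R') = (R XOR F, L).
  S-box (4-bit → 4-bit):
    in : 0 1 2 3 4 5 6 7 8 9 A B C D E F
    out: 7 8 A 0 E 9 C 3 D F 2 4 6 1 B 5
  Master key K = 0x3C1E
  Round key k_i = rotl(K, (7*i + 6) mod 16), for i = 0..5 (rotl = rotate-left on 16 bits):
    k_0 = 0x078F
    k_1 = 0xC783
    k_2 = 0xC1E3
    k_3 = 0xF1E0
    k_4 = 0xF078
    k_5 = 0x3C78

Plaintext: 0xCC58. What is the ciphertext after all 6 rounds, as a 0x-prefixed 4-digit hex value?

0x9F86

s_0 = plaintext = 0xCC58
s_1 = Round(s_0, k_0) = 0x58DF
s_2 = Round(s_1, k_1) = 0xDFCE
s_3 = Round(s_2, k_2) = 0xCE7E
s_4 = Round(s_3, k_3) = 0x7E35
s_5 = Round(s_4, k_4) = 0x359F
s_6 = Round(s_5, k_5) = 0x9F86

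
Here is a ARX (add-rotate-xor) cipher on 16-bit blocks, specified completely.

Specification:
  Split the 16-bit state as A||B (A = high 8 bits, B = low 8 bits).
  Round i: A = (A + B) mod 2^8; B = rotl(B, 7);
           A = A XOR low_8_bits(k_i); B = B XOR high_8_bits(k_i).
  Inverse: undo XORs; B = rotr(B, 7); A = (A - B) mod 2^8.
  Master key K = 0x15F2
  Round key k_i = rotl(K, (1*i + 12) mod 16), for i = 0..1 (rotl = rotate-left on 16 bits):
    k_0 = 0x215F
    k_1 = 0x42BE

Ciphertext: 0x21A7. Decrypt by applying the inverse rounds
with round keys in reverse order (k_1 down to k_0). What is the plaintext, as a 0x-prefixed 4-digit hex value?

s_0 = ciphertext = 0x21A7
s_1 = InvRound(s_0, k_1) = 0xD4CB
s_2 = InvRound(s_1, k_0) = 0xB6D5

0xB6D5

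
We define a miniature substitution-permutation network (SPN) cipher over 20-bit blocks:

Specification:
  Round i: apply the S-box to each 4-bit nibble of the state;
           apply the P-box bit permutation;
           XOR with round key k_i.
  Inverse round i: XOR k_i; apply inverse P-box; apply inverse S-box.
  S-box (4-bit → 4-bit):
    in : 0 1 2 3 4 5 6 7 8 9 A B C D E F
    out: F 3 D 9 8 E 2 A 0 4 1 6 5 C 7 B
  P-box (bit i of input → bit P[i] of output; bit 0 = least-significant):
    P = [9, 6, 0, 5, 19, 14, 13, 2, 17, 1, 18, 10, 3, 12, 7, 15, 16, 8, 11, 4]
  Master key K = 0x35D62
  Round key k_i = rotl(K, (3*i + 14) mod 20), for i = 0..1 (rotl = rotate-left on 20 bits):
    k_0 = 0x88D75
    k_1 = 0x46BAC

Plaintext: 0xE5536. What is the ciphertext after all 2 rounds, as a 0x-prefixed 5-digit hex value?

0x21496

s_0 = plaintext = 0xE5536
s_1 = Round(s_0, k_0) = 0x510B3
s_2 = Round(s_1, k_1) = 0x21496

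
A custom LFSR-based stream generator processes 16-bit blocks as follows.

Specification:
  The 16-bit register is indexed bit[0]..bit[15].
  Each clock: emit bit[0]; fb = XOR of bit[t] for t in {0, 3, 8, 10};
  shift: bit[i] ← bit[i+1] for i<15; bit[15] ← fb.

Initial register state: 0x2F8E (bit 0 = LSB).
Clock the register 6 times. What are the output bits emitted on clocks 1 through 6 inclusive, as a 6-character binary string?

reg_0 = 0x2F8E
clock 1: out=0, reg = 0x97C7
clock 2: out=1, reg = 0xCBE3
clock 3: out=1, reg = 0x65F1
clock 4: out=1, reg = 0xB2F8
clock 5: out=0, reg = 0xD97C
clock 6: out=0, reg = 0x6CBE

011100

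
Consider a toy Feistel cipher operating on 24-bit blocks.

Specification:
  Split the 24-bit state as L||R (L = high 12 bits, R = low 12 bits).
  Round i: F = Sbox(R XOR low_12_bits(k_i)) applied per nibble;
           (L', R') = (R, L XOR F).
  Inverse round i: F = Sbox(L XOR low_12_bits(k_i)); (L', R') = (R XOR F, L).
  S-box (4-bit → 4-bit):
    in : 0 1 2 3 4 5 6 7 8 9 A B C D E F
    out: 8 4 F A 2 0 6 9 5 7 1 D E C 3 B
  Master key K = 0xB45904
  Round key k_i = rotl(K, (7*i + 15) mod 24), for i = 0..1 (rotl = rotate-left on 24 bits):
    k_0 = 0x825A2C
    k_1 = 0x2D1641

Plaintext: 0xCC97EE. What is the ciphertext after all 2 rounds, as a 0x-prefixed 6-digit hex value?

s_0 = plaintext = 0xCC97EE
s_1 = Round(s_0, k_0) = 0x7EE026
s_2 = Round(s_1, k_1) = 0x026187

0x026187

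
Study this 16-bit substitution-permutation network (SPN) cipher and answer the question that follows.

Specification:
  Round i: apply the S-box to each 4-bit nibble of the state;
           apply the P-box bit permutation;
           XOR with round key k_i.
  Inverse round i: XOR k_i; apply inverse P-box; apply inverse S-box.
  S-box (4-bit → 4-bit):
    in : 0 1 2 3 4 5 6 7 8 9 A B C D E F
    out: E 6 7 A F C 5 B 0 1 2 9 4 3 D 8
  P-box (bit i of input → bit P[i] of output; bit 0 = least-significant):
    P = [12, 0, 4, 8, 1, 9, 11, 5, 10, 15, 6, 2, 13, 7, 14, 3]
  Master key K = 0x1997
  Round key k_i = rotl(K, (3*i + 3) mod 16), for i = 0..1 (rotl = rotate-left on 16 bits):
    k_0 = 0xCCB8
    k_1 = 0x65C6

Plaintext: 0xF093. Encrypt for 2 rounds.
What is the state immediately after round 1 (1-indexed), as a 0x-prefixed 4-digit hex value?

0x4DF7

s_0 = plaintext = 0xF093
s_1 = Round(s_0, k_0) = 0x4DF7
s_2 = Round(s_1, k_1) = 0x906F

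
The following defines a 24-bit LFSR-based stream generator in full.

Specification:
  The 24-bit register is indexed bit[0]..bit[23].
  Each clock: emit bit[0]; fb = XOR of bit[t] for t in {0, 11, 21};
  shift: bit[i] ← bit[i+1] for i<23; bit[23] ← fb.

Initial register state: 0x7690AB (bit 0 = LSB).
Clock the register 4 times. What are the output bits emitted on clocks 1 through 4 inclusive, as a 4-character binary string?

1101

reg_0 = 0x7690AB
clock 1: out=1, reg = 0x3B4855
clock 2: out=1, reg = 0x9DA42A
clock 3: out=0, reg = 0x4ED215
clock 4: out=1, reg = 0xA7690A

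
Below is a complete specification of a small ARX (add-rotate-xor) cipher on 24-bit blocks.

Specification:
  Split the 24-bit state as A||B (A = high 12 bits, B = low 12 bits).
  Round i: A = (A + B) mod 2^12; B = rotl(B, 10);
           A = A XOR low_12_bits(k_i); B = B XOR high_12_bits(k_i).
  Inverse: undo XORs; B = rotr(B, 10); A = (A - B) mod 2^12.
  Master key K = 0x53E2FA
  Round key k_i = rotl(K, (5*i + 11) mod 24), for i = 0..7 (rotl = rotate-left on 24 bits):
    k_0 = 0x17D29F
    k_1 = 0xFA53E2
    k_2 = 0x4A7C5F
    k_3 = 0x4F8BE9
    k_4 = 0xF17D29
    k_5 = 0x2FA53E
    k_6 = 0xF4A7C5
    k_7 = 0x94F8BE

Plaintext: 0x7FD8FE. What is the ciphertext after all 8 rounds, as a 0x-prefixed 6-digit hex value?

0xA6D522

s_0 = plaintext = 0x7FD8FE
s_1 = Round(s_0, k_0) = 0x264B42
s_2 = Round(s_1, k_1) = 0xE44575
s_3 = Round(s_2, k_2) = 0xFE61FA
s_4 = Round(s_3, k_3) = 0xA09C86
s_5 = Round(s_4, k_4) = 0xBA6436
s_6 = Round(s_5, k_5) = 0xAE2BF7
s_7 = Round(s_6, k_6) = 0x11C1B7
s_8 = Round(s_7, k_7) = 0xA6D522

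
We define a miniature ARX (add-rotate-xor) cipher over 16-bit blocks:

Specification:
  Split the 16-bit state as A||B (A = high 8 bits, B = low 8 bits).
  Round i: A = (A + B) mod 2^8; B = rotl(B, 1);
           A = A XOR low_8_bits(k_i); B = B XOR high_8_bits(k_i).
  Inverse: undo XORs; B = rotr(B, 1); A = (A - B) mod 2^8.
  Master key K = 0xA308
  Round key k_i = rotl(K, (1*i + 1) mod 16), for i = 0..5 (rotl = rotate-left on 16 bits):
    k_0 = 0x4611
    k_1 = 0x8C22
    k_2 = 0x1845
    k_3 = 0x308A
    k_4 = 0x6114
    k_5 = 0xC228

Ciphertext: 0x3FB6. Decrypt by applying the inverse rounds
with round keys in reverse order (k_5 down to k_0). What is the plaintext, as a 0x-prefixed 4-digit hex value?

s_0 = ciphertext = 0x3FB6
s_1 = InvRound(s_0, k_5) = 0xDD3A
s_2 = InvRound(s_1, k_4) = 0x1CAD
s_3 = InvRound(s_2, k_3) = 0xC8CE
s_4 = InvRound(s_3, k_2) = 0x226B
s_5 = InvRound(s_4, k_1) = 0x0DF3
s_6 = InvRound(s_5, k_0) = 0x42DA

0x42DA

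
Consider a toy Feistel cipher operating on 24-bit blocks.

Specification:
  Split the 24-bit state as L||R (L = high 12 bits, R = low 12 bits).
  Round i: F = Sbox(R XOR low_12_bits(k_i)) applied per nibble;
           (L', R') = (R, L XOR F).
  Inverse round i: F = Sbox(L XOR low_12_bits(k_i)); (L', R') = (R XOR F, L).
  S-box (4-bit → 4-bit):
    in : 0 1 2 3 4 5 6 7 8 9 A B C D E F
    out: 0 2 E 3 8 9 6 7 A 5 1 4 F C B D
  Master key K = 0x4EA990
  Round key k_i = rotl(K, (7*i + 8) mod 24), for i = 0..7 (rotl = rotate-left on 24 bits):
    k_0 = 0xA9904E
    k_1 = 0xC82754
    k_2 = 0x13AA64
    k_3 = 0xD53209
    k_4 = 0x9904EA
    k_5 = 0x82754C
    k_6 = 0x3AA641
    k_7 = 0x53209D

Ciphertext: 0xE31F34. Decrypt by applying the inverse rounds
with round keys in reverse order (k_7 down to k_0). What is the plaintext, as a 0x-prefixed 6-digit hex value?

s_0 = ciphertext = 0xE31F34
s_1 = InvRound(s_0, k_7) = 0x42BE31
s_2 = InvRound(s_1, k_6) = 0x05042B
s_3 = InvRound(s_2, k_5) = 0xD04050
s_4 = InvRound(s_3, k_4) = 0x5EBD04
s_5 = InvRound(s_4, k_3) = 0xABA5EB
s_6 = InvRound(s_5, k_2) = 0x520ABA
s_7 = InvRound(s_6, k_1) = 0x4C2520
s_8 = InvRound(s_7, k_0) = 0xD8F4C2

0xD8F4C2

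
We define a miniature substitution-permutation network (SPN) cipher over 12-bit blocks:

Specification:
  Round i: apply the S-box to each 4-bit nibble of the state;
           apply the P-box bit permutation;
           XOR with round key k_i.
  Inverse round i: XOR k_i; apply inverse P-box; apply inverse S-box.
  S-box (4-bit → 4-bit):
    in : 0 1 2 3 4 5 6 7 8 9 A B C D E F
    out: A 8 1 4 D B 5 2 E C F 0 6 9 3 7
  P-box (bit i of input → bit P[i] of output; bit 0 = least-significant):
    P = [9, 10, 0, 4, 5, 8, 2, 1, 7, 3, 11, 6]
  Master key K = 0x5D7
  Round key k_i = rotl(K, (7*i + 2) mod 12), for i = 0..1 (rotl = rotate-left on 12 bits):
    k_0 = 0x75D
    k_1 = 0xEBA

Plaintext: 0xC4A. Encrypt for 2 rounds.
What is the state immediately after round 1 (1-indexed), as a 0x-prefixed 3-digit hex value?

s_0 = plaintext = 0xC4A
s_1 = Round(s_0, k_0) = 0x962
s_2 = Round(s_1, k_1) = 0x4DE

0x962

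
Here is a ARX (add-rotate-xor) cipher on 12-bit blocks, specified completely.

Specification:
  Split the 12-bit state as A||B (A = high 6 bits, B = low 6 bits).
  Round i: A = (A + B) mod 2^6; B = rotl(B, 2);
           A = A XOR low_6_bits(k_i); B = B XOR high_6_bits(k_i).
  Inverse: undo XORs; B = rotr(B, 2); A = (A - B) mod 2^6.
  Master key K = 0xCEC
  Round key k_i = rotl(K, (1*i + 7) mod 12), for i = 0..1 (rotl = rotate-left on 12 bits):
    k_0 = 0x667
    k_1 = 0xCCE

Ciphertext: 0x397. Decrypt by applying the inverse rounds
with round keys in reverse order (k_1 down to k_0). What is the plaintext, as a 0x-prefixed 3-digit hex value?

s_0 = ciphertext = 0x397
s_1 = InvRound(s_0, k_1) = 0xDC9
s_2 = InvRound(s_1, k_0) = 0x304

0x304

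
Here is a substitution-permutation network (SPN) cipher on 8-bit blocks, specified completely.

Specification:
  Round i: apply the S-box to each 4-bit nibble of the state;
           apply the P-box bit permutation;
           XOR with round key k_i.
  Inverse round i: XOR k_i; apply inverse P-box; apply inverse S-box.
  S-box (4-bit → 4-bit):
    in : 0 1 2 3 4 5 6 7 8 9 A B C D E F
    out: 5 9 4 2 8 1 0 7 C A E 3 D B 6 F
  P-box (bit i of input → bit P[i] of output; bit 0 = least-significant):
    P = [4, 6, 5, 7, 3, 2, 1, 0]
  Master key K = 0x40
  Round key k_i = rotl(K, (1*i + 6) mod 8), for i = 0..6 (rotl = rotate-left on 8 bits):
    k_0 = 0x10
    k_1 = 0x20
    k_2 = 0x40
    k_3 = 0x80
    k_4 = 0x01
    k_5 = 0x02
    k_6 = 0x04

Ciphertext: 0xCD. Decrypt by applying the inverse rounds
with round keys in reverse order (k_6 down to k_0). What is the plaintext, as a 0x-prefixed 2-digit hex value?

0x4D

s_0 = ciphertext = 0xCD
s_1 = InvRound(s_0, k_6) = 0x19
s_2 = InvRound(s_1, k_5) = 0xC5
s_3 = InvRound(s_2, k_4) = 0x39
s_4 = InvRound(s_3, k_3) = 0x1C
s_5 = InvRound(s_4, k_2) = 0xBB
s_6 = InvRound(s_5, k_1) = 0xC1
s_7 = InvRound(s_6, k_0) = 0x4D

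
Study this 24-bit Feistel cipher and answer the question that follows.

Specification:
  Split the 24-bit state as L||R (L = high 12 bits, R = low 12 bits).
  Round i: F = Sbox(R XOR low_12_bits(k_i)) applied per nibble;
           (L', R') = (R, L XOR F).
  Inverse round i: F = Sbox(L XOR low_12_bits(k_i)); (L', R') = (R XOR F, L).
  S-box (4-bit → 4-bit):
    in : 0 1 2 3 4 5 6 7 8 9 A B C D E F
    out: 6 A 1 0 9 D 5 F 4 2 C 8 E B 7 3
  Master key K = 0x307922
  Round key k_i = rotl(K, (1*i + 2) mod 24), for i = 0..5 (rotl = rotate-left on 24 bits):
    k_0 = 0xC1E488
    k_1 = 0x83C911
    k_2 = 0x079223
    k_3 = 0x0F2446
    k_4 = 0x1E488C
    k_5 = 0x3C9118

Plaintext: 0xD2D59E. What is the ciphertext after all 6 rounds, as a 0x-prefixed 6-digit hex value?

s_0 = plaintext = 0xD2D59E
s_1 = Round(s_0, k_0) = 0x59E788
s_2 = Round(s_1, k_1) = 0x7882BC
s_3 = Round(s_2, k_2) = 0x2BC1AB
s_4 = Round(s_3, k_3) = 0x1ABFC7
s_5 = Round(s_4, k_4) = 0xFC7E33
s_6 = Round(s_5, k_5) = 0xE33CDF

0xE33CDF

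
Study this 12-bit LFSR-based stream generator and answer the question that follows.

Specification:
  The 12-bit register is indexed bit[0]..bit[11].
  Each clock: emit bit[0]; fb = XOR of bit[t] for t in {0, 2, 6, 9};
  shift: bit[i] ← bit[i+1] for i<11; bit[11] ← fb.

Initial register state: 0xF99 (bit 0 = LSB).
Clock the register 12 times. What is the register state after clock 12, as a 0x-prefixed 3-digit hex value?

reg_0 = 0xF99
clock 1: out=1, reg = 0x7CC
clock 2: out=0, reg = 0xBE6
clock 3: out=0, reg = 0xDF3
clock 4: out=1, reg = 0x6F9
clock 5: out=1, reg = 0xB7C
clock 6: out=0, reg = 0xDBE
clock 7: out=0, reg = 0xEDF
clock 8: out=1, reg = 0x76F
clock 9: out=1, reg = 0x3B7
clock 10: out=1, reg = 0x9DB
clock 11: out=1, reg = 0x4ED
clock 12: out=1, reg = 0xA76

0xA76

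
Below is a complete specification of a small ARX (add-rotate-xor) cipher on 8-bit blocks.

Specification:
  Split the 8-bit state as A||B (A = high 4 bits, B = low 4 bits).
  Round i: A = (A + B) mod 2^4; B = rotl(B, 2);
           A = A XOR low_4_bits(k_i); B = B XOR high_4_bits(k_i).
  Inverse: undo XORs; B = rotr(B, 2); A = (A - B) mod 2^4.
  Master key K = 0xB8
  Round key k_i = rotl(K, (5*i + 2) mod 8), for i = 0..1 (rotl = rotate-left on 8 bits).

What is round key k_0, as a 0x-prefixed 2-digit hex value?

K = 0xB8
k_0 = rotl(K, (5*0+2) mod 8) = rotl(K, 2) = 0xE2

0xE2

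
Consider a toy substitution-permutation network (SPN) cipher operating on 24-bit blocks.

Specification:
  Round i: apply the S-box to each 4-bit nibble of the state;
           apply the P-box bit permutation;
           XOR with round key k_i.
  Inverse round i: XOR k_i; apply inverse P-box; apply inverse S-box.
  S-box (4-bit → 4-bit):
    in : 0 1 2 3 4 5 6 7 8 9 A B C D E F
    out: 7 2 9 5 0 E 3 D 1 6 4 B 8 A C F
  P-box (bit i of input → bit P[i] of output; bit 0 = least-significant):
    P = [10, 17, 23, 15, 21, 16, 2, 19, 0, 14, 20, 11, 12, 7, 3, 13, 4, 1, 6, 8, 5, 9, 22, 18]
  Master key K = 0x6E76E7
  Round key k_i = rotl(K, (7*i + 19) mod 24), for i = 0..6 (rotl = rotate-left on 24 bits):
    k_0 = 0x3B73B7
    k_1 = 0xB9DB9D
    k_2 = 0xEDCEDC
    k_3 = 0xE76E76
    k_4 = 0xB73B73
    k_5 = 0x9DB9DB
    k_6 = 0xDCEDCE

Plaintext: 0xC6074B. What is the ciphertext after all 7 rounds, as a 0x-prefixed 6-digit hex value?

0x6A14E1

s_0 = plaintext = 0xC6074B
s_1 = Round(s_0, k_0) = 0x2DEF2C
s_2 = Round(s_1, k_1) = 0x8532B6
s_3 = Round(s_2, k_2) = 0xC6D3B7
s_4 = Round(s_3, k_3) = 0x5ACAE5
s_5 = Round(s_4, k_4) = 0x699937
s_6 = Round(s_5, k_5) = 0x2D7F35
s_7 = Round(s_6, k_6) = 0x6A14E1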